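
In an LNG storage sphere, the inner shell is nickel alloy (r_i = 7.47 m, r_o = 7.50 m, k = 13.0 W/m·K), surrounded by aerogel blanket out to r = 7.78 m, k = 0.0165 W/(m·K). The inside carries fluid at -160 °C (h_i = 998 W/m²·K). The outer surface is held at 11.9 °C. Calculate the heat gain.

Resistance network (inner→outer):
  R_conv,in = 1/(4πr²h) = 1/(4π·7.47²·998) = 1.429×10^-6 K/W
  R_nickel alloy = (1/7.47 − 1/7.50)/(4πk) = 5.355×10^-4/(4π·13.0) = 3.278×10^-6 K/W
  R_aerogel blanket = (1/7.50 − 1/7.78)/(4πk) = 0.004799/(4π·0.0165) = 0.02314 K/W
ΣR = 1.429×10^-6 + 3.278×10^-6 + 0.02314 = 0.02314 K/W
Q = ΔT/ΣR = (-160 °C − 11.9 °C)/0.02314 = -7430 W
(Negative Q ⇒ heat flows inward; heat gain = 7430 W.)

Q = 7.43 kW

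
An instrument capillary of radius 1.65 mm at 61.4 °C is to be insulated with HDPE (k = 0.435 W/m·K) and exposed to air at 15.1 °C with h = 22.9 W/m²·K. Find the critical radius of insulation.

For a cylinder, r_cr = k_ins/h = 0.435/22.9 = 0.0190 m = 1.90 cm

r_cr = 1.90 cm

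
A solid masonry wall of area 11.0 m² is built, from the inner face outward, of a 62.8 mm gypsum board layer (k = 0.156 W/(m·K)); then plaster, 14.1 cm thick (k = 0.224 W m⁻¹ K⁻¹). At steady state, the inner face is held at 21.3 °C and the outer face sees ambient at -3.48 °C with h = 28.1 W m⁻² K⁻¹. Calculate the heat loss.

Series thermal resistances, inner to outer:
  R_gypsum board = L/(kA) = 0.0628/(0.156·11.0) = 0.03660 K/W
  R_plaster = L/(kA) = 0.141/(0.224·11.0) = 0.05722 K/W
  R_conv,out = 1/(hA) = 1/(28.1·11.0) = 0.003235 K/W
ΣR = 0.03660 + 0.05722 + 0.003235 = 0.09706 K/W
Q = ΔT/ΣR = (21.3 °C − -3.48 °C)/0.09706 = 255 W

Q = 255 W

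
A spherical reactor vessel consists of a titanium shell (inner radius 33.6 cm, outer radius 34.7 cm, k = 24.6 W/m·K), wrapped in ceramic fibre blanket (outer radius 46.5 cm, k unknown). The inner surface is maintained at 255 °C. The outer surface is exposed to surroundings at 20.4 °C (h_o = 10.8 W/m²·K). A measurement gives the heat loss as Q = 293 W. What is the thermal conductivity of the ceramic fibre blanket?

k = 0.0759 W/m·K

ΣR = ΔT/Q = |255 − 20.4|/293 = 0.8007 K/W
Known resistances:
  R_titanium = (1/0.336 − 1/0.347)/(4πk) = 0.09435/(4π·24.6) = 3.052×10^-4 K/W
  R_conv,out = 1/(4πr²h) = 1/(4π·0.465²·10.8) = 0.03408 K/W
R_ceramic fibre blanket = ΣR − ΣR_known = 0.8007 − 0.03439 = 0.7663 K/W
(1/r₁−1/r₂)/(4πk) = 0.7663 ⇒ k = 0.7313/(4π·0.7663) = 0.0759 W/m·K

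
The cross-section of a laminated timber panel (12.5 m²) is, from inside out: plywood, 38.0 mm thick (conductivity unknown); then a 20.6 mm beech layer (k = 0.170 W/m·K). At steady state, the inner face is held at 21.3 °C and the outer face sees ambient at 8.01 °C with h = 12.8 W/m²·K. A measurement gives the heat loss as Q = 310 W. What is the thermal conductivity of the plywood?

ΣR = ΔT/Q = |21.3 − 8.01|/310 = 0.04287 K/W
Known resistances:
  R_beech = L/(kA) = 0.0206/(0.170·12.5) = 0.009694 K/W
  R_conv,out = 1/(hA) = 1/(12.8·12.5) = 0.006250 K/W
R_plywood = ΣR − ΣR_known = 0.04287 − 0.01594 = 0.02693 K/W
L/(kA) = 0.02693 ⇒ k = 0.0380/(0.02693·12.5) = 0.113 W/m·K

k = 0.113 W/m·K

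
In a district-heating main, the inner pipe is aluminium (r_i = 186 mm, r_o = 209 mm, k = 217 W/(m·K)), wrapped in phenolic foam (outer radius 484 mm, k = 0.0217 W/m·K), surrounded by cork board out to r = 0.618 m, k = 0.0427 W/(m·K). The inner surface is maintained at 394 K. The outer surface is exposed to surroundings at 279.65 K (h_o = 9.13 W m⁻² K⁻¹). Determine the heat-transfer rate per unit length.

Treat each layer as a resistance in series:
  R'_aluminium = ln(0.209/0.186)/(2πk) = 0.1166/(2π·217) = 8.551×10^-5 m·K/W
  R'_phenolic foam = ln(0.484/0.209)/(2πk) = 0.8398/(2π·0.0217) = 6.159 m·K/W
  R'_cork board = ln(0.618/0.484)/(2πk) = 0.2444/(2π·0.0427) = 0.9110 m·K/W
  R'_conv,out = 1/(2πr h) = 1/(2π·0.618·9.13) = 0.02821 m·K/W
ΣR = 8.551×10^-5 + 6.159 + 0.9110 + 0.02821 = 7.098 m·K/W
Q' = ΔT/ΣR = (394 K − 279.65 K)/7.098 = 16.1 W/m

Q' = 16.1 W/m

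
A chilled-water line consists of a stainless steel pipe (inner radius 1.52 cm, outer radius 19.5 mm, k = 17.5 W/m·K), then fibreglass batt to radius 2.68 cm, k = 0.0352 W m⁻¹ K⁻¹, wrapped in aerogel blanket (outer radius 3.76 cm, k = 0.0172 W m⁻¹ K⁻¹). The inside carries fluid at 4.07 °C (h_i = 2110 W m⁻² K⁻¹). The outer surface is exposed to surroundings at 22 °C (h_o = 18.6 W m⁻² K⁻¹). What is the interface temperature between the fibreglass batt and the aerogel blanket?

T = 9.46 °C

Resistance network (inner→outer):
  R'_conv,in = 1/(2πr h) = 1/(2π·0.0152·2110) = 0.004962 m·K/W
  R'_stainless steel = ln(0.0195/0.0152)/(2πk) = 0.2491/(2π·17.5) = 0.002266 m·K/W
  R'_fibreglass batt = ln(0.0268/0.0195)/(2πk) = 0.3180/(2π·0.0352) = 1.438 m·K/W
  R'_aerogel blanket = ln(0.0376/0.0268)/(2πk) = 0.3386/(2π·0.0172) = 3.133 m·K/W
  R'_conv,out = 1/(2πr h) = 1/(2π·0.0376·18.6) = 0.2276 m·K/W
ΣR = 0.004962 + 0.002266 + 1.438 + 3.133 + 0.2276 = 4.806 m·K/W
Q' = ΔT/ΣR = (4.07 °C − 22 °C)/4.806 = -3.731 W/m
From the inner boundary to the fibreglass batt/aerogel blanket interface, ΣR_partial = 1.445 m·K/W.
T_interface = T_in − Q'·ΣR_partial = 4.07 °C − (-3.731)(1.445) = 9.46 °C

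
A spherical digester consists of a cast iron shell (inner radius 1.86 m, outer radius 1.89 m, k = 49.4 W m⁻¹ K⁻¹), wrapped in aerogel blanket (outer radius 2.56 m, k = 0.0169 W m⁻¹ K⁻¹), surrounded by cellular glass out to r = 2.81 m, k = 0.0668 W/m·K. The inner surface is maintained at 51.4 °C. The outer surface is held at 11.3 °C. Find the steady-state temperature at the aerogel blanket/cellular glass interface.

T = 13.7 °C

Resistance network (inner→outer):
  R_cast iron = (1/1.86 − 1/1.89)/(4πk) = 0.008534/(4π·49.4) = 1.375×10^-5 K/W
  R_aerogel blanket = (1/1.89 − 1/2.56)/(4πk) = 0.1385/(4π·0.0169) = 0.6520 K/W
  R_cellular glass = (1/2.56 − 1/2.81)/(4πk) = 0.03475/(4π·0.0668) = 0.04140 K/W
ΣR = 1.375×10^-5 + 0.6520 + 0.04140 = 0.6934 K/W
Q = ΔT/ΣR = (51.4 °C − 11.3 °C)/0.6934 = 57.83 W
From the inner boundary to the aerogel blanket/cellular glass interface, ΣR_partial = 0.6520 K/W.
T_interface = T_in − Q·ΣR_partial = 51.4 °C − (57.83)(0.6520) = 13.7 °C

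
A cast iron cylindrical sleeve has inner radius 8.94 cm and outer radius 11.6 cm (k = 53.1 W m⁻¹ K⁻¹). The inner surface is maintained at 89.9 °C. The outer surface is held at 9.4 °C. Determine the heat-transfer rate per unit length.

Q' = 103 kW/m

Q' = 2πk·ΔT/ln(r₂/r₁) = 2π × 53.1 × 80.5 / ln(0.116/0.0894) = 1.03×10^5 W/m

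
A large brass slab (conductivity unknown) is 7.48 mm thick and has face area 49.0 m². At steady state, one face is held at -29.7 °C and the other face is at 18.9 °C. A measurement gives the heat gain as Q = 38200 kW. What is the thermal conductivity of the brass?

ΣR = ΔT/Q = |-29.7 − 18.9|/3.82×10^7 = 1.272×10^-6 K/W
L/(kA) = 1.272×10^-6 ⇒ k = 0.00748/(1.272×10^-6·49.0) = 120 W/m·K

k = 120 W/m·K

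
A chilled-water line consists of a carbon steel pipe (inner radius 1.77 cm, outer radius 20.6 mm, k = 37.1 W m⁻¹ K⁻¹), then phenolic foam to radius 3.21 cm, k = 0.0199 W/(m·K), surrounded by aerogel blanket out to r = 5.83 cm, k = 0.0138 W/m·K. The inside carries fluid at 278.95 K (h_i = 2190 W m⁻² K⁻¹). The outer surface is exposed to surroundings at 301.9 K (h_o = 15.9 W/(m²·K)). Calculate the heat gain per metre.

Series thermal resistances, inner to outer:
  R'_conv,in = 1/(2πr h) = 1/(2π·0.0177·2190) = 0.004106 m·K/W
  R'_carbon steel = ln(0.0206/0.0177)/(2πk) = 0.1517/(2π·37.1) = 6.509×10^-4 m·K/W
  R'_phenolic foam = ln(0.0321/0.0206)/(2πk) = 0.4436/(2π·0.0199) = 3.548 m·K/W
  R'_aerogel blanket = ln(0.0583/0.0321)/(2πk) = 0.5967/(2π·0.0138) = 6.882 m·K/W
  R'_conv,out = 1/(2πr h) = 1/(2π·0.0583·15.9) = 0.1717 m·K/W
ΣR = 0.004106 + 6.509×10^-4 + 3.548 + 6.882 + 0.1717 = 10.61 m·K/W
Q' = ΔT/ΣR = (278.95 K − 301.9 K)/10.61 = -2.16 W/m
(Negative Q' ⇒ heat flows inward; heat gain = 2.16 W/m.)

Q' = 2.16 W/m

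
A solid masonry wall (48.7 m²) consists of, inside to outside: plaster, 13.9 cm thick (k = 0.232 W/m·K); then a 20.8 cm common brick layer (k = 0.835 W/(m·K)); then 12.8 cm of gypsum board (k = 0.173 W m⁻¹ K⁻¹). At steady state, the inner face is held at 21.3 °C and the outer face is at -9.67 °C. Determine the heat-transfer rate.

Q = 950 W

Resistance network (inner→outer):
  R_plaster = L/(kA) = 0.139/(0.232·48.7) = 0.01230 K/W
  R_common brick = L/(kA) = 0.208/(0.835·48.7) = 0.005115 K/W
  R_gypsum board = L/(kA) = 0.128/(0.173·48.7) = 0.01519 K/W
ΣR = 0.01230 + 0.005115 + 0.01519 = 0.03261 K/W
Q = ΔT/ΣR = (21.3 °C − -9.67 °C)/0.03261 = 950 W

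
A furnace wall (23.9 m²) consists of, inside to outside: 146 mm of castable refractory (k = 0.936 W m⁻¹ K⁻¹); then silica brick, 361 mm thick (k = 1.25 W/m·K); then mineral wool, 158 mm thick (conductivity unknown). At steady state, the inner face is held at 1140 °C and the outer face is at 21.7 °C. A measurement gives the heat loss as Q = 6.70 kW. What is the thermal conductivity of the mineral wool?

ΣR = ΔT/Q = |1140 − 21.7|/6700 = 0.1669 K/W
Known resistances:
  R_castable refractory = L/(kA) = 0.146/(0.936·23.9) = 0.006526 K/W
  R_silica brick = L/(kA) = 0.361/(1.25·23.9) = 0.01208 K/W
R_mineral wool = ΣR − ΣR_known = 0.1669 − 0.01861 = 0.1483 K/W
L/(kA) = 0.1483 ⇒ k = 0.158/(0.1483·23.9) = 0.0446 W/m·K

k = 0.0446 W/m·K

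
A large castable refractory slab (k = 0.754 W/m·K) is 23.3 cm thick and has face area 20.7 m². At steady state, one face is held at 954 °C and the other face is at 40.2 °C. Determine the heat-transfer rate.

Q = 61.2 kW

Q = kA·ΔT/L = 0.754 × 20.7 × |954 °C − 40.2 °C| / 0.233 = 61200 W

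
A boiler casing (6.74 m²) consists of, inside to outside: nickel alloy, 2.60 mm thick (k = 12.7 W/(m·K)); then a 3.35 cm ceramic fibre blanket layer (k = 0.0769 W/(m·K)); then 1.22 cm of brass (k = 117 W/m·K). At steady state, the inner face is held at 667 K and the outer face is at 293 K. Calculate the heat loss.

Series thermal resistances, inner to outer:
  R_nickel alloy = L/(kA) = 0.00260/(12.7·6.74) = 3.037×10^-5 K/W
  R_ceramic fibre blanket = L/(kA) = 0.0335/(0.0769·6.74) = 0.06463 K/W
  R_brass = L/(kA) = 0.0122/(117·6.74) = 1.547×10^-5 K/W
ΣR = 3.037×10^-5 + 0.06463 + 1.547×10^-5 = 0.06468 K/W
Q = ΔT/ΣR = (667 K − 293 K)/0.06468 = 5780 W

Q = 5780 W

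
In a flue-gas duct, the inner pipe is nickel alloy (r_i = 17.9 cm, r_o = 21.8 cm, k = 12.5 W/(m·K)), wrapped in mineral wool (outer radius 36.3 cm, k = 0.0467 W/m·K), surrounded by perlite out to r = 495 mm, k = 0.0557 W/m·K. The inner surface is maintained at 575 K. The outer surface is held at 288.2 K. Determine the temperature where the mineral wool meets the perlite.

Series thermal resistances, inner to outer:
  R'_nickel alloy = ln(0.218/0.179)/(2πk) = 0.1971/(2π·12.5) = 0.002510 m·K/W
  R'_mineral wool = ln(0.363/0.218)/(2πk) = 0.5099/(2π·0.0467) = 1.738 m·K/W
  R'_perlite = ln(0.495/0.363)/(2πk) = 0.3102/(2π·0.0557) = 0.8862 m·K/W
ΣR = 0.002510 + 1.738 + 0.8862 = 2.627 m·K/W
Q' = ΔT/ΣR = (575 K − 288.2 K)/2.627 = 109.2 W/m
From the inner boundary to the mineral wool/perlite interface, ΣR_partial = 1.741 m·K/W.
T_interface = T_in − Q'·ΣR_partial = 575 K − (109.2)(1.741) = 385 K

T = 385 K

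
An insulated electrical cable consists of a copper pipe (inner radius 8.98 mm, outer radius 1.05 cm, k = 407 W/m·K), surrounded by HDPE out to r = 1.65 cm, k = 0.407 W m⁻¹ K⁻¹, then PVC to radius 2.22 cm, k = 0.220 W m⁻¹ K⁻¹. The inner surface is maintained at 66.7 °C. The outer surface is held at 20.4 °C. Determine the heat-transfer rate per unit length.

Resistance network (inner→outer):
  R'_copper = ln(0.0105/0.00898)/(2πk) = 0.1564/(2π·407) = 6.115×10^-5 m·K/W
  R'_HDPE = ln(0.0165/0.0105)/(2πk) = 0.4520/(2π·0.407) = 0.1767 m·K/W
  R'_PVC = ln(0.0222/0.0165)/(2πk) = 0.2967/(2π·0.220) = 0.2147 m·K/W
ΣR = 6.115×10^-5 + 0.1767 + 0.2147 = 0.3915 m·K/W
Q' = ΔT/ΣR = (66.7 °C − 20.4 °C)/0.3915 = 118 W/m

Q' = 118 W/m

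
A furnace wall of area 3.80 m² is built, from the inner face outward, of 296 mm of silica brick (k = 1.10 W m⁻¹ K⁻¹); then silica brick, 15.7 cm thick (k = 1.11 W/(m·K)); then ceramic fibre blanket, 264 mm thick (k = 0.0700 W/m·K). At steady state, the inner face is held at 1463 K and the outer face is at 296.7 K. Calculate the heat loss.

Resistance network (inner→outer):
  R_silica brick = L/(kA) = 0.296/(1.10·3.80) = 0.07081 K/W
  R_silica brick = L/(kA) = 0.157/(1.11·3.80) = 0.03722 K/W
  R_ceramic fibre blanket = L/(kA) = 0.264/(0.0700·3.80) = 0.9925 K/W
ΣR = 0.07081 + 0.03722 + 0.9925 = 1.101 K/W
Q = ΔT/ΣR = (1463 K − 296.7 K)/1.101 = 1060 W

Q = 1060 W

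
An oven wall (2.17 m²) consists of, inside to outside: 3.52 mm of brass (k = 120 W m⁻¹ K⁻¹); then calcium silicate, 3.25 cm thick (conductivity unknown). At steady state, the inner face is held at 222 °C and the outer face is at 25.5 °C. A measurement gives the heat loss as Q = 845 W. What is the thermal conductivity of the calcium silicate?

ΣR = ΔT/Q = |222 − 25.5|/845 = 0.2325 K/W
Known resistances:
  R_brass = L/(kA) = 0.00352/(120·2.17) = 1.352×10^-5 K/W
R_calcium silicate = ΣR − ΣR_known = 0.2325 − 1.352×10^-5 = 0.2325 K/W
L/(kA) = 0.2325 ⇒ k = 0.0325/(0.2325·2.17) = 0.0644 W/m·K

k = 0.0644 W/m·K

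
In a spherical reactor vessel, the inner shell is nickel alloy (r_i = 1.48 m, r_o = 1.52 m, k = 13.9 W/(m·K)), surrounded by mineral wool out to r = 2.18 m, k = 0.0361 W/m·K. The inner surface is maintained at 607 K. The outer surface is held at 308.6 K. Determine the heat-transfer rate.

Q = 679 W

Series thermal resistances, inner to outer:
  R_nickel alloy = (1/1.48 − 1/1.52)/(4πk) = 0.01778/(4π·13.9) = 1.018×10^-4 K/W
  R_mineral wool = (1/1.52 − 1/2.18)/(4πk) = 0.1992/(4π·0.0361) = 0.4391 K/W
ΣR = 1.018×10^-4 + 0.4391 = 0.4392 K/W
Q = ΔT/ΣR = (607 K − 308.6 K)/0.4392 = 679 W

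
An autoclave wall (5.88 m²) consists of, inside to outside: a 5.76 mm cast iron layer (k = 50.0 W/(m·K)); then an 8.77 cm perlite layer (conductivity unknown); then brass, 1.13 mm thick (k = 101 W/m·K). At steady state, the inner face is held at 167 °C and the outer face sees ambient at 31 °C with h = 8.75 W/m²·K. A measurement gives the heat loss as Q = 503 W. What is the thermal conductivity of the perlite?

k = 0.0594 W/m·K

ΣR = ΔT/Q = |167 − 31|/503 = 0.2704 K/W
Known resistances:
  R_cast iron = L/(kA) = 0.00576/(50.0·5.88) = 1.959×10^-5 K/W
  R_brass = L/(kA) = 0.00113/(101·5.88) = 1.903×10^-6 K/W
  R_conv,out = 1/(hA) = 1/(8.75·5.88) = 0.01944 K/W
R_perlite = ΣR − ΣR_known = 0.2704 − 0.01946 = 0.2509 K/W
L/(kA) = 0.2509 ⇒ k = 0.0877/(0.2509·5.88) = 0.0594 W/m·K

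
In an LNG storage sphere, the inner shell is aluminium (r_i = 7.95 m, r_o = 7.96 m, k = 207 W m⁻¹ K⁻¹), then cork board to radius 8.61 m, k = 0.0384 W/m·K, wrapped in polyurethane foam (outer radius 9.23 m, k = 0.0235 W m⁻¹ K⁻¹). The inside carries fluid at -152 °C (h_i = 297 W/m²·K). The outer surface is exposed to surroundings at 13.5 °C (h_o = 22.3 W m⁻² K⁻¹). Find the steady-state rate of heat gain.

Q = 3590 W

Resistance network (inner→outer):
  R_conv,in = 1/(4πr²h) = 1/(4π·7.95²·297) = 4.239×10^-6 K/W
  R_aluminium = (1/7.95 − 1/7.96)/(4πk) = 1.580×10^-4/(4π·207) = 6.075×10^-8 K/W
  R_cork board = (1/7.96 − 1/8.61)/(4πk) = 0.009484/(4π·0.0384) = 0.01965 K/W
  R_polyurethane foam = (1/8.61 − 1/9.23)/(4πk) = 0.007802/(4π·0.0235) = 0.02642 K/W
  R_conv,out = 1/(4πr²h) = 1/(4π·9.23²·22.3) = 4.189×10^-5 K/W
ΣR = 4.239×10^-6 + 6.075×10^-8 + 0.01965 + 0.02642 + 4.189×10^-5 = 0.04612 K/W
Q = ΔT/ΣR = (-152 °C − 13.5 °C)/0.04612 = -3590 W
(Negative Q ⇒ heat flows inward; heat gain = 3590 W.)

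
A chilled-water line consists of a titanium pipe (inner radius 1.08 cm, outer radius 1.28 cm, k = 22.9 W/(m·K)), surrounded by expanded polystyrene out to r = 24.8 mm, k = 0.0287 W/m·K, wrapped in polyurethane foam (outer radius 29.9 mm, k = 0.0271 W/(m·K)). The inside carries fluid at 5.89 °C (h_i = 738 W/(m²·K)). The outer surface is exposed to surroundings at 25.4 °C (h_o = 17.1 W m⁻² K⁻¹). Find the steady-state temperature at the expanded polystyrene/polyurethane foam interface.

T = 20.0 °C

Resistance network (inner→outer):
  R'_conv,in = 1/(2πr h) = 1/(2π·0.0108·738) = 0.01997 m·K/W
  R'_titanium = ln(0.0128/0.0108)/(2πk) = 0.1699/(2π·22.9) = 0.001181 m·K/W
  R'_expanded polystyrene = ln(0.0248/0.0128)/(2πk) = 0.6614/(2π·0.0287) = 3.668 m·K/W
  R'_polyurethane foam = ln(0.0299/0.0248)/(2πk) = 0.1870/(2π·0.0271) = 1.098 m·K/W
  R'_conv,out = 1/(2πr h) = 1/(2π·0.0299·17.1) = 0.3113 m·K/W
ΣR = 0.01997 + 0.001181 + 3.668 + 1.098 + 0.3113 = 5.098 m·K/W
Q' = ΔT/ΣR = (5.89 °C − 25.4 °C)/5.098 = -3.827 W/m
From the inner boundary to the expanded polystyrene/polyurethane foam interface, ΣR_partial = 3.689 m·K/W.
T_interface = T_in − Q'·ΣR_partial = 5.89 °C − (-3.827)(3.689) = 20.0 °C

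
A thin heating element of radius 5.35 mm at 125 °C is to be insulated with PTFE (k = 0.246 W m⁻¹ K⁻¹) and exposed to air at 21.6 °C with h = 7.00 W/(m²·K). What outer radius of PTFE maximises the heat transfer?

r_cr = 3.51 cm

For a cylinder, r_cr = k_ins/h = 0.246/7.00 = 0.0351 m = 3.51 cm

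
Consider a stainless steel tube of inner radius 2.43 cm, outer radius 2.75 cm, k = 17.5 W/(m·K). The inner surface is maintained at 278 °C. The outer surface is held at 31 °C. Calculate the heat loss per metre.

Q' = 220 kW/m

Q' = 2πk·ΔT/ln(r₂/r₁) = 2π × 17.5 × 247 / ln(0.0275/0.0243) = 2.20×10^5 W/m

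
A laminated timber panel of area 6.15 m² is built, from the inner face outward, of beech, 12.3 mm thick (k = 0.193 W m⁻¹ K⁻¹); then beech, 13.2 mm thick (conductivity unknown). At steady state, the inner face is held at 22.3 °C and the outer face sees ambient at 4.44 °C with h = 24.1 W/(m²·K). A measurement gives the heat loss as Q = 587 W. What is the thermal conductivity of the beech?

ΣR = ΔT/Q = |22.3 − 4.44|/587 = 0.03043 K/W
Known resistances:
  R_beech = L/(kA) = 0.0123/(0.193·6.15) = 0.01036 K/W
  R_conv,out = 1/(hA) = 1/(24.1·6.15) = 0.006747 K/W
R_beech = ΣR − ΣR_known = 0.03043 − 0.01711 = 0.01332 K/W
L/(kA) = 0.01332 ⇒ k = 0.0132/(0.01332·6.15) = 0.161 W/m·K

k = 0.161 W/m·K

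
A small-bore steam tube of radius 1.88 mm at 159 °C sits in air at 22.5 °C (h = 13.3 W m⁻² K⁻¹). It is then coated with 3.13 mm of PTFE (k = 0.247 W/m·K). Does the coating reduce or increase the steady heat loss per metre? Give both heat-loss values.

Critical radius for a cylinder: r_cr = k/h = 0.0186 m = 1.86 cm.
Outer radius after coating: r₂ = 0.00188 + 0.00313 = 0.00501 m.
Since r₁ < r_cr and r₂ ≤ r_cr, the coating moves toward the maximum at r_cr — heat loss rises.
Bare: R = 1/(2πr₁h) = 6.365 m·K/W; Q = 136.5/6.365 = 21.4 W/m.
Coated: R = R_cond + R_conv = 3.020 m·K/W; Q = 136.5/3.020 = 45.2 W/m.

increases: 21.4 → 45.2 W/m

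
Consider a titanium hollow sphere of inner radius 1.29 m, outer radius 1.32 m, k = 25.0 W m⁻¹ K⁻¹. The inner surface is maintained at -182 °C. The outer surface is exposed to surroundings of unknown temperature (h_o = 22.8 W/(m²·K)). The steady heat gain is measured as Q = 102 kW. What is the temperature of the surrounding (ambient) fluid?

T_out = 28.0 °C

Series resistances:
  R_titanium = (1/1.29 − 1/1.32)/(4πk) = 0.01762/(4π·25.0) = 5.608×10^-5 K/W
  R_conv,out = 1/(4πr²h) = 1/(4π·1.32²·22.8) = 0.002003 K/W
ΣR = 0.002059 K/W
ΔT = Q·ΣR = 1.02×10^5 × 0.002059 = 210.0 K
Heat flows inward, so T_out = T_in + ΔT = -182 + 210.0 = 28.0 °C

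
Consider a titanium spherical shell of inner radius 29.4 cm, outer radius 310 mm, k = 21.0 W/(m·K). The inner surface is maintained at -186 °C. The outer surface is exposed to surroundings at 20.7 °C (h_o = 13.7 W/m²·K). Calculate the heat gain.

Q = 3380 W

Resistance network (inner→outer):
  R_titanium = (1/0.294 − 1/0.310)/(4πk) = 0.1756/(4π·21.0) = 6.652×10^-4 K/W
  R_conv,out = 1/(4πr²h) = 1/(4π·0.310²·13.7) = 0.06044 K/W
ΣR = 6.652×10^-4 + 0.06044 = 0.06111 K/W
Q = ΔT/ΣR = (-186 °C − 20.7 °C)/0.06111 = -3380 W
(Negative Q ⇒ heat flows inward; heat gain = 3380 W.)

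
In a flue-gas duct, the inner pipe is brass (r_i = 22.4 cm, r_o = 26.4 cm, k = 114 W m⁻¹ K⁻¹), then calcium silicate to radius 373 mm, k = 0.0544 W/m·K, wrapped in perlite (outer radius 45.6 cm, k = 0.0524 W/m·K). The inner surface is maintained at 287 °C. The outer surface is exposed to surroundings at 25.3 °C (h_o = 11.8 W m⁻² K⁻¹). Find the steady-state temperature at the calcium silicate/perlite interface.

T = 127 °C

Resistance network (inner→outer):
  R'_brass = ln(0.264/0.224)/(2πk) = 0.1643/(2π·114) = 2.294×10^-4 m·K/W
  R'_calcium silicate = ln(0.373/0.264)/(2πk) = 0.3456/(2π·0.0544) = 1.011 m·K/W
  R'_perlite = ln(0.456/0.373)/(2πk) = 0.2009/(2π·0.0524) = 0.6102 m·K/W
  R'_conv,out = 1/(2πr h) = 1/(2π·0.456·11.8) = 0.02958 m·K/W
ΣR = 2.294×10^-4 + 1.011 + 0.6102 + 0.02958 = 1.651 m·K/W
Q' = ΔT/ΣR = (287 °C − 25.3 °C)/1.651 = 158.5 W/m
From the inner boundary to the calcium silicate/perlite interface, ΣR_partial = 1.011 m·K/W.
T_interface = T_in − Q'·ΣR_partial = 287 °C − (158.5)(1.011) = 127 °C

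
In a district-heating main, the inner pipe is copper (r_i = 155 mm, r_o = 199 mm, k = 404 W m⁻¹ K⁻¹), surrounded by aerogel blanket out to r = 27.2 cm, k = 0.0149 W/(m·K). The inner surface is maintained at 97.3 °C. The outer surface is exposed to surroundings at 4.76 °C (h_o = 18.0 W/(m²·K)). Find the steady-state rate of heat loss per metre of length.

Q' = 27.5 W/m

Series thermal resistances, inner to outer:
  R'_copper = ln(0.199/0.155)/(2πk) = 0.2499/(2π·404) = 9.844×10^-5 m·K/W
  R'_aerogel blanket = ln(0.272/0.199)/(2πk) = 0.3125/(2π·0.0149) = 3.338 m·K/W
  R'_conv,out = 1/(2πr h) = 1/(2π·0.272·18.0) = 0.03251 m·K/W
ΣR = 9.844×10^-5 + 3.338 + 0.03251 = 3.371 m·K/W
Q' = ΔT/ΣR = (97.3 °C − 4.76 °C)/3.371 = 27.5 W/m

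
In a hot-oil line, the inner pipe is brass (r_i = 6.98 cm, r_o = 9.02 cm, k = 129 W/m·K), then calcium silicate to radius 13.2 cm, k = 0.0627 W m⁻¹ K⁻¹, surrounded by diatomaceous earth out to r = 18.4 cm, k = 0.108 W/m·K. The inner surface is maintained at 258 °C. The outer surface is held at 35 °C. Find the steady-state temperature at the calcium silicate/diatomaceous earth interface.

Resistance network (inner→outer):
  R'_brass = ln(0.0902/0.0698)/(2πk) = 0.2564/(2π·129) = 3.163×10^-4 m·K/W
  R'_calcium silicate = ln(0.132/0.0902)/(2πk) = 0.3808/(2π·0.0627) = 0.9665 m·K/W
  R'_diatomaceous earth = ln(0.184/0.132)/(2πk) = 0.3321/(2π·0.108) = 0.4895 m·K/W
ΣR = 3.163×10^-4 + 0.9665 + 0.4895 = 1.456 m·K/W
Q' = ΔT/ΣR = (258 °C − 35 °C)/1.456 = 153.2 W/m
From the inner boundary to the calcium silicate/diatomaceous earth interface, ΣR_partial = 0.9668 m·K/W.
T_interface = T_in − Q'·ΣR_partial = 258 °C − (153.2)(0.9668) = 110 °C

T = 110 °C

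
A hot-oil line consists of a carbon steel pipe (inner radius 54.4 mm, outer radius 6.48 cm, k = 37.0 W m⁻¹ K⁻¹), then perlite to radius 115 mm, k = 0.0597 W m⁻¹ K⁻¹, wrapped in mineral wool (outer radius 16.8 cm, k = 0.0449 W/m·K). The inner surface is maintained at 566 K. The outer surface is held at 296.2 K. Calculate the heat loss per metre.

Series thermal resistances, inner to outer:
  R'_carbon steel = ln(0.0648/0.0544)/(2πk) = 0.1749/(2π·37.0) = 7.525×10^-4 m·K/W
  R'_perlite = ln(0.115/0.0648)/(2πk) = 0.5736/(2π·0.0597) = 1.529 m·K/W
  R'_mineral wool = ln(0.168/0.115)/(2πk) = 0.3790/(2π·0.0449) = 1.344 m·K/W
ΣR = 7.525×10^-4 + 1.529 + 1.344 = 2.874 m·K/W
Q' = ΔT/ΣR = (566 K − 296.2 K)/2.874 = 93.9 W/m

Q' = 93.9 W/m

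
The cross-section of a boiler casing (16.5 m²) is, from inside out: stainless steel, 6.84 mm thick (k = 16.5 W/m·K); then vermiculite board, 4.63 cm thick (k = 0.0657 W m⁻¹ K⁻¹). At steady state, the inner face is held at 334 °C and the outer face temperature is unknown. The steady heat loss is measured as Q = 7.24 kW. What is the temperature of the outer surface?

Series resistances:
  R_stainless steel = L/(kA) = 0.00684/(16.5·16.5) = 2.512×10^-5 K/W
  R_vermiculite board = L/(kA) = 0.0463/(0.0657·16.5) = 0.04271 K/W
ΣR = 0.04274 K/W
ΔT = Q·ΣR = 7240 × 0.04274 = 309.4 K
Heat flows outward, so T_out = T_in − ΔT = 334 − 309.4 = 24.6 °C

T_out = 24.6 °C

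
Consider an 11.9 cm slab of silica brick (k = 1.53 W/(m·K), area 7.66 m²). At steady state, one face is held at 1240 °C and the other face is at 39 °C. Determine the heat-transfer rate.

Q = kA·ΔT/L = 1.53 × 7.66 × |1240 °C − 39 °C| / 0.119 = 1.18×10^5 W

Q = 1.18×10^5 W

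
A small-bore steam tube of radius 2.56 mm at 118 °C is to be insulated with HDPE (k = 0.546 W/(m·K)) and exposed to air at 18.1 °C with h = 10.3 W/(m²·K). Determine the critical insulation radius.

For a cylinder, r_cr = k_ins/h = 0.546/10.3 = 0.0530 m = 5.30 cm

r_cr = 5.30 cm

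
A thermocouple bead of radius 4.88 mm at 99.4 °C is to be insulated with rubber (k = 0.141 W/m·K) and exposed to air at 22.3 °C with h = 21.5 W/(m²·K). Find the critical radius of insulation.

For a sphere, r_cr = 2k_ins/h = 2·0.141/21.5 = 0.0131 m = 1.31 cm

r_cr = 1.31 cm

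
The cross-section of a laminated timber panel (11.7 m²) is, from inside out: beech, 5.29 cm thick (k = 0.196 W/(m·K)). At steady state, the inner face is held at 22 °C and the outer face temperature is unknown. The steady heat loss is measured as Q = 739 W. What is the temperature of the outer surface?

Series resistances:
  R_beech = L/(kA) = 0.0529/(0.196·11.7) = 0.02307 K/W
ΣR = 0.02307 K/W
ΔT = Q·ΣR = 739 × 0.02307 = 17.05 K
Heat flows outward, so T_out = T_in − ΔT = 22 − 17.05 = 4.95 °C

T_out = 4.95 °C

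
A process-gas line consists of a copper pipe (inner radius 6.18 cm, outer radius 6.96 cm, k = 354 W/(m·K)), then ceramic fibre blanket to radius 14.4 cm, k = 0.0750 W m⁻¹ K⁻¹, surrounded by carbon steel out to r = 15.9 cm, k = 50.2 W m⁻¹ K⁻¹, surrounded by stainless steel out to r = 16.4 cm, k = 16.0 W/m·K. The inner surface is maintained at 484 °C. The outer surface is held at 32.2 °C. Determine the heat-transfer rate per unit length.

Q' = 293 W/m

Treat each layer as a resistance in series:
  R'_copper = ln(0.0696/0.0618)/(2πk) = 0.1189/(2π·354) = 5.344×10^-5 m·K/W
  R'_ceramic fibre blanket = ln(0.144/0.0696)/(2πk) = 0.7270/(2π·0.0750) = 1.543 m·K/W
  R'_carbon steel = ln(0.159/0.144)/(2πk) = 0.09909/(2π·50.2) = 3.142×10^-4 m·K/W
  R'_stainless steel = ln(0.164/0.159)/(2πk) = 0.03096/(2π·16.0) = 3.080×10^-4 m·K/W
ΣR = 5.344×10^-5 + 1.543 + 3.142×10^-4 + 3.080×10^-4 = 1.544 m·K/W
Q' = ΔT/ΣR = (484 °C − 32.2 °C)/1.544 = 293 W/m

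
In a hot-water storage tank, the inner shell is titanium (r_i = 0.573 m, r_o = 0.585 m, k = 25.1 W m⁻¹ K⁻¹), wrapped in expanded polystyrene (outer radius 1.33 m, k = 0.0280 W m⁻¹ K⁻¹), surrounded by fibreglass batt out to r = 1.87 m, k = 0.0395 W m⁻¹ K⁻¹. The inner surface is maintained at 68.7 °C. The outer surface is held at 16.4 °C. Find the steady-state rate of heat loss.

Series thermal resistances, inner to outer:
  R_titanium = (1/0.573 − 1/0.585)/(4πk) = 0.03580/(4π·25.1) = 1.135×10^-4 K/W
  R_expanded polystyrene = (1/0.585 − 1/1.33)/(4πk) = 0.9575/(4π·0.0280) = 2.721 K/W
  R_fibreglass batt = (1/1.33 − 1/1.87)/(4πk) = 0.2171/(4π·0.0395) = 0.4374 K/W
ΣR = 1.135×10^-4 + 2.721 + 0.4374 = 3.159 K/W
Q = ΔT/ΣR = (68.7 °C − 16.4 °C)/3.159 = 16.6 W

Q = 16.6 W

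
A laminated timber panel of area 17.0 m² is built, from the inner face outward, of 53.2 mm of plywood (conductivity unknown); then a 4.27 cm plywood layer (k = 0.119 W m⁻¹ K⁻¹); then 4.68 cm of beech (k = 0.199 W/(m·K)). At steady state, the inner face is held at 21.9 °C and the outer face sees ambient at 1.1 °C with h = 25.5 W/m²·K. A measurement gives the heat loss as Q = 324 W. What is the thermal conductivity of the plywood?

ΣR = ΔT/Q = |21.9 − 1.1|/324 = 0.06420 K/W
Known resistances:
  R_plywood = L/(kA) = 0.0427/(0.119·17.0) = 0.02111 K/W
  R_beech = L/(kA) = 0.0468/(0.199·17.0) = 0.01383 K/W
  R_conv,out = 1/(hA) = 1/(25.5·17.0) = 0.002307 K/W
R_plywood = ΣR − ΣR_known = 0.06420 − 0.03725 = 0.02695 K/W
L/(kA) = 0.02695 ⇒ k = 0.0532/(0.02695·17.0) = 0.116 W/m·K

k = 0.116 W/m·K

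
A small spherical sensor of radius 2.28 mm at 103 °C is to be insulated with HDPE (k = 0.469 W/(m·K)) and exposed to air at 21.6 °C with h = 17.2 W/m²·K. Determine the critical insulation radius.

For a sphere, r_cr = 2k_ins/h = 2·0.469/17.2 = 0.0545 m = 5.45 cm

r_cr = 5.45 cm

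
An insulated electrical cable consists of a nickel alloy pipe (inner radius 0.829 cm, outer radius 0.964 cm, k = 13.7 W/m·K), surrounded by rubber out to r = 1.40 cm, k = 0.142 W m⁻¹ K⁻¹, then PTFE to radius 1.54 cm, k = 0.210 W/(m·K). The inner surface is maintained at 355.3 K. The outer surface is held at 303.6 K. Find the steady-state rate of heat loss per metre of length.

Resistance network (inner→outer):
  R'_nickel alloy = ln(0.00964/0.00829)/(2πk) = 0.1509/(2π·13.7) = 0.001753 m·K/W
  R'_rubber = ln(0.0140/0.00964)/(2πk) = 0.3731/(2π·0.142) = 0.4182 m·K/W
  R'_PTFE = ln(0.0154/0.0140)/(2πk) = 0.09531/(2π·0.210) = 0.07223 m·K/W
ΣR = 0.001753 + 0.4182 + 0.07223 = 0.4922 m·K/W
Q' = ΔT/ΣR = (355.3 K − 303.6 K)/0.4922 = 105 W/m

Q' = 105 W/m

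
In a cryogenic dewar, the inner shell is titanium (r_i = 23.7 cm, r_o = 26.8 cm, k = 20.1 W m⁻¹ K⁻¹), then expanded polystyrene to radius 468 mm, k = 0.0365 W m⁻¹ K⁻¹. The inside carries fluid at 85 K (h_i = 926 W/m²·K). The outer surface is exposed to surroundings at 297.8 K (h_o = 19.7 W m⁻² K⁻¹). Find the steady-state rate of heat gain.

Series thermal resistances, inner to outer:
  R_conv,in = 1/(4πr²h) = 1/(4π·0.237²·926) = 0.001530 K/W
  R_titanium = (1/0.237 − 1/0.268)/(4πk) = 0.4881/(4π·20.1) = 0.001932 K/W
  R_expanded polystyrene = (1/0.268 − 1/0.468)/(4πk) = 1.595/(4π·0.0365) = 3.477 K/W
  R_conv,out = 1/(4πr²h) = 1/(4π·0.468²·19.7) = 0.01844 K/W
ΣR = 0.001530 + 0.001932 + 3.477 + 0.01844 = 3.499 K/W
Q = ΔT/ΣR = (85 K − 297.8 K)/3.499 = -60.8 W
(Negative Q ⇒ heat flows inward; heat gain = 60.8 W.)

Q = 60.8 W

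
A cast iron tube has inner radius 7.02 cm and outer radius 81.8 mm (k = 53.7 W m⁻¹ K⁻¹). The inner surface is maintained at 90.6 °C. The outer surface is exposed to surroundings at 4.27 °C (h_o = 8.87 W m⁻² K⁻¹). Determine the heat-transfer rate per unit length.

Q' = 393 W/m

Treat each layer as a resistance in series:
  R'_cast iron = ln(0.0818/0.0702)/(2πk) = 0.1529/(2π·53.7) = 4.532×10^-4 m·K/W
  R'_conv,out = 1/(2πr h) = 1/(2π·0.0818·8.87) = 0.2194 m·K/W
ΣR = 4.532×10^-4 + 0.2194 = 0.2199 m·K/W
Q' = ΔT/ΣR = (90.6 °C − 4.27 °C)/0.2199 = 393 W/m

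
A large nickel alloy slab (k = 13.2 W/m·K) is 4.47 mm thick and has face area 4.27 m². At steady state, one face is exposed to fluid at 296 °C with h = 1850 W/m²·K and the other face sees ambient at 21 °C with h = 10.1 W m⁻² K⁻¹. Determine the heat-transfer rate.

Resistance network (inner→outer):
  R_conv,in = 1/(hA) = 1/(1850·4.27) = 1.266×10^-4 K/W
  R_nickel alloy = L/(kA) = 0.00447/(13.2·4.27) = 7.931×10^-5 K/W
  R_conv,out = 1/(hA) = 1/(10.1·4.27) = 0.02319 K/W
ΣR = 1.266×10^-4 + 7.931×10^-5 + 0.02319 = 0.02340 K/W
Q = ΔT/ΣR = (296 °C − 21 °C)/0.02340 = 11800 W

Q = 11800 W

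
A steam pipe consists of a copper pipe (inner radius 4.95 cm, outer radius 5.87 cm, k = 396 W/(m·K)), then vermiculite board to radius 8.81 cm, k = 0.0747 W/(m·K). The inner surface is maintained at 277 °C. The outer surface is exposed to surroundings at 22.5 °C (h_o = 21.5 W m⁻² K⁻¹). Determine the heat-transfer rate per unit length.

Resistance network (inner→outer):
  R'_copper = ln(0.0587/0.0495)/(2πk) = 0.1705/(2π·396) = 6.851×10^-5 m·K/W
  R'_vermiculite board = ln(0.0881/0.0587)/(2πk) = 0.4060/(2π·0.0747) = 0.8651 m·K/W
  R'_conv,out = 1/(2πr h) = 1/(2π·0.0881·21.5) = 0.08402 m·K/W
ΣR = 6.851×10^-5 + 0.8651 + 0.08402 = 0.9492 m·K/W
Q' = ΔT/ΣR = (277 °C − 22.5 °C)/0.9492 = 268 W/m

Q' = 268 W/m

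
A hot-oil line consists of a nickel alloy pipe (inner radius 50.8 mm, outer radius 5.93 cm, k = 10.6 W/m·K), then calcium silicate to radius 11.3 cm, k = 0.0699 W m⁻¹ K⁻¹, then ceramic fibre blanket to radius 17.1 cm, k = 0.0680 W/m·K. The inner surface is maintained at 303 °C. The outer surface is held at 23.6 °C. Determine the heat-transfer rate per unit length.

Resistance network (inner→outer):
  R'_nickel alloy = ln(0.0593/0.0508)/(2πk) = 0.1547/(2π·10.6) = 0.002323 m·K/W
  R'_calcium silicate = ln(0.113/0.0593)/(2πk) = 0.6448/(2π·0.0699) = 1.468 m·K/W
  R'_ceramic fibre blanket = ln(0.171/0.113)/(2πk) = 0.4143/(2π·0.0680) = 0.9696 m·K/W
ΣR = 0.002323 + 1.468 + 0.9696 = 2.440 m·K/W
Q' = ΔT/ΣR = (303 °C − 23.6 °C)/2.440 = 115 W/m

Q' = 115 W/m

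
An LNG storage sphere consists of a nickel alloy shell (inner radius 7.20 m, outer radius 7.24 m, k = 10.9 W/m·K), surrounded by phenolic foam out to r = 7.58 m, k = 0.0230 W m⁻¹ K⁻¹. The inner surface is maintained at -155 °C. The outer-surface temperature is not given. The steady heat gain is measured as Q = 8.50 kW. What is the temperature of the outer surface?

T_out = 27.2 °C

Series resistances:
  R_nickel alloy = (1/7.20 − 1/7.24)/(4πk) = 7.673×10^-4/(4π·10.9) = 5.602×10^-6 K/W
  R_phenolic foam = (1/7.24 − 1/7.58)/(4πk) = 0.006195/(4π·0.0230) = 0.02144 K/W
ΣR = 0.02144 K/W
ΔT = Q·ΣR = 8500 × 0.02144 = 182.2 K
Heat flows inward, so T_out = T_in + ΔT = -155 + 182.2 = 27.2 °C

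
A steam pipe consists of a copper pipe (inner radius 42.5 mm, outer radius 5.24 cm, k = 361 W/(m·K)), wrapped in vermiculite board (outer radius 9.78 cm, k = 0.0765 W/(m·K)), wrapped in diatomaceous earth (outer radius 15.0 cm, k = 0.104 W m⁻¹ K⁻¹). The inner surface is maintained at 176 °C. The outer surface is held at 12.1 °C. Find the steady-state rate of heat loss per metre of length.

Treat each layer as a resistance in series:
  R'_copper = ln(0.0524/0.0425)/(2πk) = 0.2094/(2π·361) = 9.232×10^-5 m·K/W
  R'_vermiculite board = ln(0.0978/0.0524)/(2πk) = 0.6240/(2π·0.0765) = 1.298 m·K/W
  R'_diatomaceous earth = ln(0.150/0.0978)/(2πk) = 0.4277/(2π·0.104) = 0.6545 m·K/W
ΣR = 9.232×10^-5 + 1.298 + 0.6545 = 1.953 m·K/W
Q' = ΔT/ΣR = (176 °C − 12.1 °C)/1.953 = 83.9 W/m

Q' = 83.9 W/m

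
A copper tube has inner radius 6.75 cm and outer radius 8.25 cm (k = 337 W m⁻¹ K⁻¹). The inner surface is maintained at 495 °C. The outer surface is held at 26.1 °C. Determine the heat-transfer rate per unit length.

Q' = 2πk·ΔT/ln(r₂/r₁) = 2π × 337 × 468.9 / ln(0.0825/0.0675) = 4.95×10^6 W/m

Q' = 4.95×10^6 W/m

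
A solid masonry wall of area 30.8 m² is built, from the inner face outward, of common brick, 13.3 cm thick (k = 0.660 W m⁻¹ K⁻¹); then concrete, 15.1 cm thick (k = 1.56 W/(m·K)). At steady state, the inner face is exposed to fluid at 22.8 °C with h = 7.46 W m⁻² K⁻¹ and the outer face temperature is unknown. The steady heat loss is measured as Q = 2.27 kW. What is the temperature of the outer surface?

Series resistances:
  R_conv,in = 1/(hA) = 1/(7.46·30.8) = 0.004352 K/W
  R_common brick = L/(kA) = 0.133/(0.660·30.8) = 0.006543 K/W
  R_concrete = L/(kA) = 0.151/(1.56·30.8) = 0.003143 K/W
ΣR = 0.01404 K/W
ΔT = Q·ΣR = 2270 × 0.01404 = 31.87 K
Heat flows outward, so T_out = T_in − ΔT = 22.8 − 31.87 = -9.07 °C

T_out = -9.07 °C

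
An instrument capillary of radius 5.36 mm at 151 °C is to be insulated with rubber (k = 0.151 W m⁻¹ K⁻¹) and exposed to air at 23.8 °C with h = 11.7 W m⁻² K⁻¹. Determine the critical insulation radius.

r_cr = 1.29 cm

For a cylinder, r_cr = k_ins/h = 0.151/11.7 = 0.0129 m = 1.29 cm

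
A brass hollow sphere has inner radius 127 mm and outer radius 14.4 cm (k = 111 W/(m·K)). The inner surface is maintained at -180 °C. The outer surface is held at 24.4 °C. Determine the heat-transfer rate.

Q = 4πk·ΔT/(1/r₁ − 1/r₂) = 4π × 111 × 204.4 / (1/0.127 − 1/0.144) = 3.07×10^5 W

Q = 307 kW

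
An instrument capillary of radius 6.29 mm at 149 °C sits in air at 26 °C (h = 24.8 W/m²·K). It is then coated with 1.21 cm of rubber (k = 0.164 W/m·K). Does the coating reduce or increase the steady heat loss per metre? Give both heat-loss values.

Critical radius for a cylinder: r_cr = k/h = 0.00661 m = 0.661 cm.
Outer radius after coating: r₂ = 0.00629 + 0.0121 = 0.01839 m.
r₁ < r_cr < r₂: heat loss rises to a maximum at r_cr then falls. Whether the coating helps depends on whether Q(r₂) has dropped back below Q(r₁).
Bare: R = 1/(2πr₁h) = 1.020 m·K/W; Q = 123/1.020 = 121 W/m.
Coated: R = R_cond + R_conv = 1.390 m·K/W; Q = 123/1.390 = 88.5 W/m.

reduces: 121 → 88.5 W/m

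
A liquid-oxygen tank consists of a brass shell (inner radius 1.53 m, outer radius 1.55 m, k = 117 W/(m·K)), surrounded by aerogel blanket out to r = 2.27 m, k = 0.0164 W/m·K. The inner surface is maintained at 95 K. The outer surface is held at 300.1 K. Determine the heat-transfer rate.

Treat each layer as a resistance in series:
  R_brass = (1/1.53 − 1/1.55)/(4πk) = 0.008433/(4π·117) = 5.736×10^-6 K/W
  R_aerogel blanket = (1/1.55 − 1/2.27)/(4πk) = 0.2046/(4π·0.0164) = 0.9929 K/W
ΣR = 5.736×10^-6 + 0.9929 = 0.9929 K/W
Q = ΔT/ΣR = (95 K − 300.1 K)/0.9929 = -207 W
(Negative Q ⇒ heat flows inward; heat gain = 207 W.)

Q = 207 W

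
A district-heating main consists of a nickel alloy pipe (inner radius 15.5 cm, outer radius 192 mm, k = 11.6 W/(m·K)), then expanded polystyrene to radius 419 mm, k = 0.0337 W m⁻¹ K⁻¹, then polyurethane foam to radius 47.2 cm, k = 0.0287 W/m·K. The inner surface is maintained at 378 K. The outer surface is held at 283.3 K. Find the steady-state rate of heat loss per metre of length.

Series thermal resistances, inner to outer:
  R'_nickel alloy = ln(0.192/0.155)/(2πk) = 0.2141/(2π·11.6) = 0.002937 m·K/W
  R'_expanded polystyrene = ln(0.419/0.192)/(2πk) = 0.7804/(2π·0.0337) = 3.685 m·K/W
  R'_polyurethane foam = ln(0.472/0.419)/(2πk) = 0.1191/(2π·0.0287) = 0.6605 m·K/W
ΣR = 0.002937 + 3.685 + 0.6605 = 4.348 m·K/W
Q' = ΔT/ΣR = (378 K − 283.3 K)/4.348 = 21.8 W/m

Q' = 21.8 W/m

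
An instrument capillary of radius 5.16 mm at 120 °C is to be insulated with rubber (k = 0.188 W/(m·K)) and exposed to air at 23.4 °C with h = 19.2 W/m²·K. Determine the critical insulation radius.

For a cylinder, r_cr = k_ins/h = 0.188/19.2 = 0.00979 m = 0.979 cm

r_cr = 0.979 cm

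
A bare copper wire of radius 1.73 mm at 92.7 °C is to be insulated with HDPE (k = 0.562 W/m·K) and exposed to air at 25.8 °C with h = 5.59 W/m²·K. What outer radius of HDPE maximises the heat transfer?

r_cr = 10.1 cm

For a cylinder, r_cr = k_ins/h = 0.562/5.59 = 0.101 m = 10.1 cm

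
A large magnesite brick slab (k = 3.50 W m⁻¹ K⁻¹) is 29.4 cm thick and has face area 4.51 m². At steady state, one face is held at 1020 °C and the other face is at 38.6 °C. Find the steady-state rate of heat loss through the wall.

Q = 52700 W

Q = kA·ΔT/L = 3.50 × 4.51 × |1020 °C − 38.6 °C| / 0.294 = 52700 W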